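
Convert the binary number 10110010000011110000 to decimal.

Sum of powers of 2 for each 1-bit:
2^4 + 2^5 + 2^6 + 2^7 + 2^13 + 2^16 + 2^17 + 2^19
= 16 + 32 + 64 + 128 + 8192 + 65536 + 131072 + 524288
= 729328



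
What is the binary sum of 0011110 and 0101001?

Add column by column from the right: bit + bit + carry-in; write the sum mod 2, carry 1 when the sum is 2 or 3.
carry:  1110000
        0011110
+       0101001
---------------
       01000111
(the carry out of the leftmost column, 0, becomes the leading bit)
Decimal check:
  0011110 = 16 + 8 + 4 + 2 = 30
  0101001 = 32 + 8 + 1 = 41
  30 + 41 = 71, and 01000111 = 64 + 4 + 2 + 1 = 71 ✓



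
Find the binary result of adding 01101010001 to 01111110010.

Add column by column from the right: bit + bit + carry-in; write the sum mod 2, carry 1 when the sum is 2 or 3.
carry:  11111100000
        01101010001
+       01111110010
-------------------
       011101000011
(the carry out of the leftmost column, 0, becomes the leading bit)
Decimal check:
  01101010001 = 512 + 256 + 64 + 16 + 1 = 849
  01111110010 = 512 + 256 + 128 + 64 + 32 + 16 + 2 = 1010
  849 + 1010 = 1859, and 011101000011 = 1024 + 512 + 256 + 64 + 2 + 1 = 1859 ✓



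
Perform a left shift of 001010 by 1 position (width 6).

Original: 001010 (decimal 10)
Shift left by 1 position
Append 1 zero on the right
Result: 010100 (decimal 20)
Equivalent: 10 << 1 = 10 × 2^1 = 20



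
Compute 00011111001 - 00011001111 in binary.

Method 1 - Direct subtraction (column by column from the right: bit − bit − borrow-in; if negative, add 2 and borrow 1 from the next column):
borrow: 00000011100
        00011111001
-       00011001111
-------------------
        00000101010

Method 2 - Add two's complement:
Two's complement of 00011001111: invert → 11100110000, add 1 → 11100110001
  00011111001
+ 11100110001
-------------
 100000101010  (end carry out of the top bit = 1)
Discarding the end carry: 00000101010
Decimal check:
  00011111001 = 128 + 64 + 32 + 16 + 8 + 1 = 249
  00011001111 = 128 + 64 + 8 + 4 + 2 + 1 = 207
  249 - 207 = 42, and 00000101010 = 32 + 8 + 2 = 42 ✓



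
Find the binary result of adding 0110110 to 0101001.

Add column by column from the right: bit + bit + carry-in; write the sum mod 2, carry 1 when the sum is 2 or 3.
carry:  1000000
        0110110
+       0101001
---------------
       01011111
(the carry out of the leftmost column, 0, becomes the leading bit)
Decimal check:
  0110110 = 32 + 16 + 4 + 2 = 54
  0101001 = 32 + 8 + 1 = 41
  54 + 41 = 95, and 01011111 = 64 + 16 + 8 + 4 + 2 + 1 = 95 ✓



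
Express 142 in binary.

Using repeated division by 2:
142 ÷ 2 = 71 remainder 0
71 ÷ 2 = 35 remainder 1
35 ÷ 2 = 17 remainder 1
17 ÷ 2 = 8 remainder 1
8 ÷ 2 = 4 remainder 0
4 ÷ 2 = 2 remainder 0
2 ÷ 2 = 1 remainder 0
1 ÷ 2 = 0 remainder 1
Reading remainders bottom to top: 10001110



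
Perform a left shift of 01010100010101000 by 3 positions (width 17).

Original: 01010100010101000 (decimal 43176)
Shift left by 3 positions
Append 3 zeros on the right and drop the 3 high bits that overflow the 17-bit width
Result: 10100010101000000 (decimal 83264)
Equivalent: 43176 << 3 = 43176 × 2^3 = 345408, truncated to 17 bits = 83264



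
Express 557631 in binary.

Using repeated division by 2:
557631 ÷ 2 = 278815 remainder 1
278815 ÷ 2 = 139407 remainder 1
139407 ÷ 2 = 69703 remainder 1
69703 ÷ 2 = 34851 remainder 1
34851 ÷ 2 = 17425 remainder 1
17425 ÷ 2 = 8712 remainder 1
8712 ÷ 2 = 4356 remainder 0
4356 ÷ 2 = 2178 remainder 0
2178 ÷ 2 = 1089 remainder 0
1089 ÷ 2 = 544 remainder 1
544 ÷ 2 = 272 remainder 0
272 ÷ 2 = 136 remainder 0
136 ÷ 2 = 68 remainder 0
68 ÷ 2 = 34 remainder 0
34 ÷ 2 = 17 remainder 0
17 ÷ 2 = 8 remainder 1
8 ÷ 2 = 4 remainder 0
4 ÷ 2 = 2 remainder 0
2 ÷ 2 = 1 remainder 0
1 ÷ 2 = 0 remainder 1
Reading remainders bottom to top: 10001000001000111111



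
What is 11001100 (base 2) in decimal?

Sum of powers of 2 for each 1-bit:
2^2 + 2^3 + 2^6 + 2^7
= 4 + 8 + 64 + 128
= 204



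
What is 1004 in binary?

Using repeated division by 2:
1004 ÷ 2 = 502 remainder 0
502 ÷ 2 = 251 remainder 0
251 ÷ 2 = 125 remainder 1
125 ÷ 2 = 62 remainder 1
62 ÷ 2 = 31 remainder 0
31 ÷ 2 = 15 remainder 1
15 ÷ 2 = 7 remainder 1
7 ÷ 2 = 3 remainder 1
3 ÷ 2 = 1 remainder 1
1 ÷ 2 = 0 remainder 1
Reading remainders bottom to top: 1111101100



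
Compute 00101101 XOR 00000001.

XOR: 1 when bits differ
  00101101
^ 00000001
----------
  00101100
Decimal: 45 ^ 1 = 44



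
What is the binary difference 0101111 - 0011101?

Method 1 - Direct subtraction (column by column from the right: bit − bit − borrow-in; if negative, add 2 and borrow 1 from the next column):
borrow: 0100000
        0101111
-       0011101
---------------
        0010010

Method 2 - Add two's complement:
Two's complement of 0011101: invert → 1100010, add 1 → 1100011
  0101111
+ 1100011
---------
 10010010  (end carry out of the top bit = 1)
Discarding the end carry: 0010010
Decimal check:
  0101111 = 32 + 8 + 4 + 2 + 1 = 47
  0011101 = 16 + 8 + 4 + 1 = 29
  47 - 29 = 18, and 0010010 = 16 + 2 = 18 ✓



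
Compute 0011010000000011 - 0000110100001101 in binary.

Method 1 - Direct subtraction (column by column from the right: bit − bit − borrow-in; if negative, add 2 and borrow 1 from the next column):
borrow: 0001111111111000
        0011010000000011
-       0000110100001101
------------------------
        0010011011110110

Method 2 - Add two's complement:
Two's complement of 0000110100001101: invert → 1111001011110010, add 1 → 1111001011110011
  0011010000000011
+ 1111001011110011
------------------
 10010011011110110  (end carry out of the top bit = 1)
Discarding the end carry: 0010011011110110
Decimal check:
  0011010000000011 = 8192 + 4096 + 1024 + 2 + 1 = 13315
  0000110100001101 = 2048 + 1024 + 256 + 8 + 4 + 1 = 3341
  13315 - 3341 = 9974, and 0010011011110110 = 8192 + 1024 + 512 + 128 + 64 + 32 + 16 + 4 + 2 = 9974 ✓



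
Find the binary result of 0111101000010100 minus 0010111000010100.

Method 1 - Direct subtraction (column by column from the right: bit − bit − borrow-in; if negative, add 2 and borrow 1 from the next column):
borrow: 0001100000000000
        0111101000010100
-       0010111000010100
------------------------
        0100110000000000

Method 2 - Add two's complement:
Two's complement of 0010111000010100: invert → 1101000111101011, add 1 → 1101000111101100
  0111101000010100
+ 1101000111101100
------------------
 10100110000000000  (end carry out of the top bit = 1)
Discarding the end carry: 0100110000000000
Decimal check:
  0111101000010100 = 16384 + 8192 + 4096 + 2048 + 512 + 16 + 4 = 31252
  0010111000010100 = 8192 + 2048 + 1024 + 512 + 16 + 4 = 11796
  31252 - 11796 = 19456, and 0100110000000000 = 16384 + 2048 + 1024 = 19456 ✓



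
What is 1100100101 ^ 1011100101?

XOR: 1 when bits differ
  1100100101
^ 1011100101
------------
  0111000000
Decimal: 805 ^ 741 = 448



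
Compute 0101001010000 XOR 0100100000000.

XOR: 1 when bits differ
  0101001010000
^ 0100100000000
---------------
  0001101010000
Decimal: 2640 ^ 2304 = 848



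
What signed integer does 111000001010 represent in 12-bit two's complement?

Binary: 111000001010
Sign bit: 1 (negative)
Invert: 000111110101
Add 1:  000111110110
Magnitude: 000111110110 = 256 + 128 + 64 + 32 + 16 + 4 + 2 = 502
Value: -502



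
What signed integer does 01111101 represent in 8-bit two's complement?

Binary: 01111101
Sign bit: 0 (non-negative)
Read directly as an unsigned value:
01111101 = 64 + 32 + 16 + 8 + 4 + 1 = 125
Value: 125



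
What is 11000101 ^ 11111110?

XOR: 1 when bits differ
  11000101
^ 11111110
----------
  00111011
Decimal: 197 ^ 254 = 59



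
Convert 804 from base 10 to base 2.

Using repeated division by 2:
804 ÷ 2 = 402 remainder 0
402 ÷ 2 = 201 remainder 0
201 ÷ 2 = 100 remainder 1
100 ÷ 2 = 50 remainder 0
50 ÷ 2 = 25 remainder 0
25 ÷ 2 = 12 remainder 1
12 ÷ 2 = 6 remainder 0
6 ÷ 2 = 3 remainder 0
3 ÷ 2 = 1 remainder 1
1 ÷ 2 = 0 remainder 1
Reading remainders bottom to top: 1100100100



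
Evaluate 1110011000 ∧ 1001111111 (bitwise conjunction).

AND: 1 only when both bits are 1
  1110011000
& 1001111111
------------
  1000011000
Decimal: 920 & 639 = 536



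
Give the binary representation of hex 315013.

Convert each hex digit to 4 bits:
  3 = 0011
  1 = 0001
  5 = 0101
  0 = 0000
  1 = 0001
  3 = 0011
Concatenate: 001100010101000000010011



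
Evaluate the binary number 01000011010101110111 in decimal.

Sum of powers of 2 for each 1-bit:
2^0 + 2^1 + 2^2 + 2^4 + 2^5 + 2^6 + 2^8 + 2^10 + 2^12 + 2^13 + 2^18
= 1 + 2 + 4 + 16 + 32 + 64 + 256 + 1024 + 4096 + 8192 + 262144
= 275831



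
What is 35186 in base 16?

Using repeated division by 16 (digits 10–15 are A–F):
35186 ÷ 16 = 2199 remainder 2
2199 ÷ 16 = 137 remainder 7
137 ÷ 16 = 8 remainder 9
8 ÷ 16 = 0 remainder 8
Reading remainders bottom to top: 8972



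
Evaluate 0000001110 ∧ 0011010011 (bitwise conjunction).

AND: 1 only when both bits are 1
  0000001110
& 0011010011
------------
  0000000010
Decimal: 14 & 211 = 2



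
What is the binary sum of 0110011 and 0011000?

Add column by column from the right: bit + bit + carry-in; write the sum mod 2, carry 1 when the sum is 2 or 3.
carry:  1100000
        0110011
+       0011000
---------------
       01001011
(the carry out of the leftmost column, 0, becomes the leading bit)
Decimal check:
  0110011 = 32 + 16 + 2 + 1 = 51
  0011000 = 16 + 8 = 24
  51 + 24 = 75, and 01001011 = 64 + 8 + 2 + 1 = 75 ✓



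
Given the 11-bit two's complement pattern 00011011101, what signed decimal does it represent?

Binary: 00011011101
Sign bit: 0 (non-negative)
Read directly as an unsigned value:
00011011101 = 128 + 64 + 16 + 8 + 4 + 1 = 221
Value: 221



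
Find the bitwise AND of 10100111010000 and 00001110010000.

AND: 1 only when both bits are 1
  10100111010000
& 00001110010000
----------------
  00000110010000
Decimal: 10704 & 912 = 400



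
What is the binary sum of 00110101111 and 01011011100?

Add column by column from the right: bit + bit + carry-in; write the sum mod 2, carry 1 when the sum is 2 or 3.
carry:  11111111000
        00110101111
+       01011011100
-------------------
       010010001011
(the carry out of the leftmost column, 0, becomes the leading bit)
Decimal check:
  00110101111 = 256 + 128 + 32 + 8 + 4 + 2 + 1 = 431
  01011011100 = 512 + 128 + 64 + 16 + 8 + 4 = 732
  431 + 732 = 1163, and 010010001011 = 1024 + 128 + 8 + 2 + 1 = 1163 ✓



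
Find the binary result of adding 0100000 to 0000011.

Add column by column from the right: bit + bit + carry-in; write the sum mod 2, carry 1 when the sum is 2 or 3.
carry:  0000000
        0100000
+       0000011
---------------
       00100011
(the carry out of the leftmost column, 0, becomes the leading bit)
Decimal check:
  0100000 = 32
  0000011 = 2 + 1 = 3
  32 + 3 = 35, and 00100011 = 32 + 2 + 1 = 35 ✓



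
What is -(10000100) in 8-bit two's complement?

Original (sign bit 1, negative): 10000100
Step 1 - Invert all bits: 01111011
Step 2 - Add 1: 01111100
Verification: 10000100 + 01111100 = 100000000; discarding the end carry (carry out of the top bit) leaves the 8-bit value 00000000, as required for x + (-x)



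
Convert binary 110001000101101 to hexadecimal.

Group into 4-bit nibbles from right:
  0110 = 6
  0010 = 2
  0010 = 2
  1101 = D
Result: 622D



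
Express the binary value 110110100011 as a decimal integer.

Sum of powers of 2 for each 1-bit:
2^0 + 2^1 + 2^5 + 2^7 + 2^8 + 2^10 + 2^11
= 1 + 2 + 32 + 128 + 256 + 1024 + 2048
= 3491



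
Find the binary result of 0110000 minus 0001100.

Method 1 - Direct subtraction (column by column from the right: bit − bit − borrow-in; if negative, add 2 and borrow 1 from the next column):
borrow: 0011000
        0110000
-       0001100
---------------
        0100100

Method 2 - Add two's complement:
Two's complement of 0001100: invert → 1110011, add 1 → 1110100
  0110000
+ 1110100
---------
 10100100  (end carry out of the top bit = 1)
Discarding the end carry: 0100100
Decimal check:
  0110000 = 32 + 16 = 48
  0001100 = 8 + 4 = 12
  48 - 12 = 36, and 0100100 = 32 + 4 = 36 ✓



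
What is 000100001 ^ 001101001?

XOR: 1 when bits differ
  000100001
^ 001101001
-----------
  001001000
Decimal: 33 ^ 105 = 72



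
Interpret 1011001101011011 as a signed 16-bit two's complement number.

Binary: 1011001101011011
Sign bit: 1 (negative)
Invert: 0100110010100100
Add 1:  0100110010100101
Magnitude: 0100110010100101 = 16384 + 2048 + 1024 + 128 + 32 + 4 + 1 = 19621
Value: -19621



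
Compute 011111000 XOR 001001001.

XOR: 1 when bits differ
  011111000
^ 001001001
-----------
  010110001
Decimal: 248 ^ 73 = 177



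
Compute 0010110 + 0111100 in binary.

Add column by column from the right: bit + bit + carry-in; write the sum mod 2, carry 1 when the sum is 2 or 3.
carry:  1111000
        0010110
+       0111100
---------------
       01010010
(the carry out of the leftmost column, 0, becomes the leading bit)
Decimal check:
  0010110 = 16 + 4 + 2 = 22
  0111100 = 32 + 16 + 8 + 4 = 60
  22 + 60 = 82, and 01010010 = 64 + 16 + 2 = 82 ✓



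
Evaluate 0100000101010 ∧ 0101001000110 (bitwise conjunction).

AND: 1 only when both bits are 1
  0100000101010
& 0101001000110
---------------
  0100000000010
Decimal: 2090 & 2630 = 2050



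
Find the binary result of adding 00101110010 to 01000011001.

Add column by column from the right: bit + bit + carry-in; write the sum mod 2, carry 1 when the sum is 2 or 3.
carry:  00011100000
        00101110010
+       01000011001
-------------------
       001110001011
(the carry out of the leftmost column, 0, becomes the leading bit)
Decimal check:
  00101110010 = 256 + 64 + 32 + 16 + 2 = 370
  01000011001 = 512 + 16 + 8 + 1 = 537
  370 + 537 = 907, and 001110001011 = 512 + 256 + 128 + 8 + 2 + 1 = 907 ✓



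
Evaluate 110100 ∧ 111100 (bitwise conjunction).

AND: 1 only when both bits are 1
  110100
& 111100
--------
  110100
Decimal: 52 & 60 = 52



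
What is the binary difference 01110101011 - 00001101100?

Method 1 - Direct subtraction (column by column from the right: bit − bit − borrow-in; if negative, add 2 and borrow 1 from the next column):
borrow: 00011111000
        01110101011
-       00001101100
-------------------
        01100111111

Method 2 - Add two's complement:
Two's complement of 00001101100: invert → 11110010011, add 1 → 11110010100
  01110101011
+ 11110010100
-------------
 101100111111  (end carry out of the top bit = 1)
Discarding the end carry: 01100111111
Decimal check:
  01110101011 = 512 + 256 + 128 + 32 + 8 + 2 + 1 = 939
  00001101100 = 64 + 32 + 8 + 4 = 108
  939 - 108 = 831, and 01100111111 = 512 + 256 + 32 + 16 + 8 + 4 + 2 + 1 = 831 ✓



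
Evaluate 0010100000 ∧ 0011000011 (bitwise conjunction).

AND: 1 only when both bits are 1
  0010100000
& 0011000011
------------
  0010000000
Decimal: 160 & 195 = 128



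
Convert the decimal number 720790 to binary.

Using repeated division by 2:
720790 ÷ 2 = 360395 remainder 0
360395 ÷ 2 = 180197 remainder 1
180197 ÷ 2 = 90098 remainder 1
90098 ÷ 2 = 45049 remainder 0
45049 ÷ 2 = 22524 remainder 1
22524 ÷ 2 = 11262 remainder 0
11262 ÷ 2 = 5631 remainder 0
5631 ÷ 2 = 2815 remainder 1
2815 ÷ 2 = 1407 remainder 1
1407 ÷ 2 = 703 remainder 1
703 ÷ 2 = 351 remainder 1
351 ÷ 2 = 175 remainder 1
175 ÷ 2 = 87 remainder 1
87 ÷ 2 = 43 remainder 1
43 ÷ 2 = 21 remainder 1
21 ÷ 2 = 10 remainder 1
10 ÷ 2 = 5 remainder 0
5 ÷ 2 = 2 remainder 1
2 ÷ 2 = 1 remainder 0
1 ÷ 2 = 0 remainder 1
Reading remainders bottom to top: 10101111111110010110



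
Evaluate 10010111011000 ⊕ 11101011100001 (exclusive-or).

XOR: 1 when bits differ
  10010111011000
^ 11101011100001
----------------
  01111100111001
Decimal: 9688 ^ 15073 = 7993



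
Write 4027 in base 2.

Using repeated division by 2:
4027 ÷ 2 = 2013 remainder 1
2013 ÷ 2 = 1006 remainder 1
1006 ÷ 2 = 503 remainder 0
503 ÷ 2 = 251 remainder 1
251 ÷ 2 = 125 remainder 1
125 ÷ 2 = 62 remainder 1
62 ÷ 2 = 31 remainder 0
31 ÷ 2 = 15 remainder 1
15 ÷ 2 = 7 remainder 1
7 ÷ 2 = 3 remainder 1
3 ÷ 2 = 1 remainder 1
1 ÷ 2 = 0 remainder 1
Reading remainders bottom to top: 111110111011



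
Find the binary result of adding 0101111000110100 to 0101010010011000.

Add column by column from the right: bit + bit + carry-in; write the sum mod 2, carry 1 when the sum is 2 or 3.
carry:  1011100001100000
        0101111000110100
+       0101010010011000
------------------------
       01011001011001100
(the carry out of the leftmost column, 0, becomes the leading bit)
Decimal check:
  0101111000110100 = 16384 + 4096 + 2048 + 1024 + 512 + 32 + 16 + 4 = 24116
  0101010010011000 = 16384 + 4096 + 1024 + 128 + 16 + 8 = 21656
  24116 + 21656 = 45772, and 01011001011001100 = 32768 + 8192 + 4096 + 512 + 128 + 64 + 8 + 4 = 45772 ✓



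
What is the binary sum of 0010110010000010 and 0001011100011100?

Add column by column from the right: bit + bit + carry-in; write the sum mod 2, carry 1 when the sum is 2 or 3.
carry:  0111100000000000
        0010110010000010
+       0001011100011100
------------------------
       00100001110011110
(the carry out of the leftmost column, 0, becomes the leading bit)
Decimal check:
  0010110010000010 = 8192 + 2048 + 1024 + 128 + 2 = 11394
  0001011100011100 = 4096 + 1024 + 512 + 256 + 16 + 8 + 4 = 5916
  11394 + 5916 = 17310, and 00100001110011110 = 16384 + 512 + 256 + 128 + 16 + 8 + 4 + 2 = 17310 ✓



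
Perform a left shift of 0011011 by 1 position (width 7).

Original: 0011011 (decimal 27)
Shift left by 1 position
Append 1 zero on the right
Result: 0110110 (decimal 54)
Equivalent: 27 << 1 = 27 × 2^1 = 54



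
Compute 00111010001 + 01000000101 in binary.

Add column by column from the right: bit + bit + carry-in; write the sum mod 2, carry 1 when the sum is 2 or 3.
carry:  00000000010
        00111010001
+       01000000101
-------------------
       001111010110
(the carry out of the leftmost column, 0, becomes the leading bit)
Decimal check:
  00111010001 = 256 + 128 + 64 + 16 + 1 = 465
  01000000101 = 512 + 4 + 1 = 517
  465 + 517 = 982, and 001111010110 = 512 + 256 + 128 + 64 + 16 + 4 + 2 = 982 ✓



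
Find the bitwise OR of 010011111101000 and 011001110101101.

OR: 1 when either bit is 1
  010011111101000
| 011001110101101
-----------------
  011011111101101
Decimal: 10216 | 13229 = 14317



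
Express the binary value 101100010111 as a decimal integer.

Sum of powers of 2 for each 1-bit:
2^0 + 2^1 + 2^2 + 2^4 + 2^8 + 2^9 + 2^11
= 1 + 2 + 4 + 16 + 256 + 512 + 2048
= 2839



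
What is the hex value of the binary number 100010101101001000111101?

Group into 4-bit nibbles from right:
  1000 = 8
  1010 = A
  1101 = D
  0010 = 2
  0011 = 3
  1101 = D
Result: 8AD23D



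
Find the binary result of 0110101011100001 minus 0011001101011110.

Method 1 - Direct subtraction (column by column from the right: bit − bit − borrow-in; if negative, add 2 and borrow 1 from the next column):
borrow: 0110111000111100
        0110101011100001
-       0011001101011110
------------------------
        0011011110000011

Method 2 - Add two's complement:
Two's complement of 0011001101011110: invert → 1100110010100001, add 1 → 1100110010100010
  0110101011100001
+ 1100110010100010
------------------
 10011011110000011  (end carry out of the top bit = 1)
Discarding the end carry: 0011011110000011
Decimal check:
  0110101011100001 = 16384 + 8192 + 2048 + 512 + 128 + 64 + 32 + 1 = 27361
  0011001101011110 = 8192 + 4096 + 512 + 256 + 64 + 16 + 8 + 4 + 2 = 13150
  27361 - 13150 = 14211, and 0011011110000011 = 8192 + 4096 + 1024 + 512 + 256 + 128 + 2 + 1 = 14211 ✓



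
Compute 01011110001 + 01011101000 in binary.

Add column by column from the right: bit + bit + carry-in; write the sum mod 2, carry 1 when the sum is 2 or 3.
carry:  10111000000
        01011110001
+       01011101000
-------------------
       010111011001
(the carry out of the leftmost column, 0, becomes the leading bit)
Decimal check:
  01011110001 = 512 + 128 + 64 + 32 + 16 + 1 = 753
  01011101000 = 512 + 128 + 64 + 32 + 8 = 744
  753 + 744 = 1497, and 010111011001 = 1024 + 256 + 128 + 64 + 16 + 8 + 1 = 1497 ✓



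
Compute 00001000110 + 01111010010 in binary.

Add column by column from the right: bit + bit + carry-in; write the sum mod 2, carry 1 when the sum is 2 or 3.
carry:  11110001100
        00001000110
+       01111010010
-------------------
       010000011000
(the carry out of the leftmost column, 0, becomes the leading bit)
Decimal check:
  00001000110 = 64 + 4 + 2 = 70
  01111010010 = 512 + 256 + 128 + 64 + 16 + 2 = 978
  70 + 978 = 1048, and 010000011000 = 1024 + 16 + 8 = 1048 ✓



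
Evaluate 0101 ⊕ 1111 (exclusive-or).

XOR: 1 when bits differ
  0101
^ 1111
------
  1010
Decimal: 5 ^ 15 = 10



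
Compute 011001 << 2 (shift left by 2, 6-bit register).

Original: 011001 (decimal 25)
Shift left by 2 positions
Append 2 zeros on the right and drop the 2 high bits that overflow the 6-bit width
Result: 100100 (decimal 36)
Equivalent: 25 << 2 = 25 × 2^2 = 100, truncated to 6 bits = 36



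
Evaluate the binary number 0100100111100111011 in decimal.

Sum of powers of 2 for each 1-bit:
2^0 + 2^1 + 2^3 + 2^4 + 2^5 + 2^8 + 2^9 + 2^10 + 2^11 + 2^14 + 2^17
= 1 + 2 + 8 + 16 + 32 + 256 + 512 + 1024 + 2048 + 16384 + 131072
= 151355



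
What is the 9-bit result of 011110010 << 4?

Original: 011110010 (decimal 242)
Shift left by 4 positions
Append 4 zeros on the right and drop the 4 high bits that overflow the 9-bit width
Result: 100100000 (decimal 288)
Equivalent: 242 << 4 = 242 × 2^4 = 3872, truncated to 9 bits = 288



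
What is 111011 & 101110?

AND: 1 only when both bits are 1
  111011
& 101110
--------
  101010
Decimal: 59 & 46 = 42



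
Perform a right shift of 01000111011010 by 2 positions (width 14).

Original: 01000111011010 (decimal 4570)
Shift right by 2 positions
Drop the 2 low bits; fill with zeros on the left
Result: 00010001110110 (decimal 1142)
Equivalent: 4570 >> 2 = 4570 ÷ 2^2 = 1142



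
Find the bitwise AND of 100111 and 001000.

AND: 1 only when both bits are 1
  100111
& 001000
--------
  000000
Decimal: 39 & 8 = 0



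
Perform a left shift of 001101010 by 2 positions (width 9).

Original: 001101010 (decimal 106)
Shift left by 2 positions
Append 2 zeros on the right
Result: 110101000 (decimal 424)
Equivalent: 106 << 2 = 106 × 2^2 = 424



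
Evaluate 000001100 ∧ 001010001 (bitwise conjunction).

AND: 1 only when both bits are 1
  000001100
& 001010001
-----------
  000000000
Decimal: 12 & 81 = 0



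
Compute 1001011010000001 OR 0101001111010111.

OR: 1 when either bit is 1
  1001011010000001
| 0101001111010111
------------------
  1101011111010111
Decimal: 38529 | 21463 = 55255



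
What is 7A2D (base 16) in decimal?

Expand by place value (powers of 16):
Digit values: A = 10, D = 13
7A2D = 7 × 16^3 + 10 × 16^2 + 2 × 16^1 + 13 × 16^0
= 7 × 4096 + 10 × 256 + 2 × 16 + 13 × 1
= 28672 + 2560 + 32 + 13
= 31277



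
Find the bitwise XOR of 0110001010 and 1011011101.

XOR: 1 when bits differ
  0110001010
^ 1011011101
------------
  1101010111
Decimal: 394 ^ 733 = 855



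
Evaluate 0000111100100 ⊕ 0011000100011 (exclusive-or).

XOR: 1 when bits differ
  0000111100100
^ 0011000100011
---------------
  0011111000111
Decimal: 484 ^ 1571 = 1991



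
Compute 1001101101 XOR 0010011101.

XOR: 1 when bits differ
  1001101101
^ 0010011101
------------
  1011110000
Decimal: 621 ^ 157 = 752



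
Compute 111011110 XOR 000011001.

XOR: 1 when bits differ
  111011110
^ 000011001
-----------
  111000111
Decimal: 478 ^ 25 = 455



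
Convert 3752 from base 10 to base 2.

Using repeated division by 2:
3752 ÷ 2 = 1876 remainder 0
1876 ÷ 2 = 938 remainder 0
938 ÷ 2 = 469 remainder 0
469 ÷ 2 = 234 remainder 1
234 ÷ 2 = 117 remainder 0
117 ÷ 2 = 58 remainder 1
58 ÷ 2 = 29 remainder 0
29 ÷ 2 = 14 remainder 1
14 ÷ 2 = 7 remainder 0
7 ÷ 2 = 3 remainder 1
3 ÷ 2 = 1 remainder 1
1 ÷ 2 = 0 remainder 1
Reading remainders bottom to top: 111010101000



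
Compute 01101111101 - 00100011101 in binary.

Method 1 - Direct subtraction (column by column from the right: bit − bit − borrow-in; if negative, add 2 and borrow 1 from the next column):
borrow: 00000000000
        01101111101
-       00100011101
-------------------
        01001100000

Method 2 - Add two's complement:
Two's complement of 00100011101: invert → 11011100010, add 1 → 11011100011
  01101111101
+ 11011100011
-------------
 101001100000  (end carry out of the top bit = 1)
Discarding the end carry: 01001100000
Decimal check:
  01101111101 = 512 + 256 + 64 + 32 + 16 + 8 + 4 + 1 = 893
  00100011101 = 256 + 16 + 8 + 4 + 1 = 285
  893 - 285 = 608, and 01001100000 = 512 + 64 + 32 = 608 ✓



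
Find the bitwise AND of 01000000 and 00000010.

AND: 1 only when both bits are 1
  01000000
& 00000010
----------
  00000000
Decimal: 64 & 2 = 0



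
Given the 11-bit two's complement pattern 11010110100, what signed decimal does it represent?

Binary: 11010110100
Sign bit: 1 (negative)
Invert: 00101001011
Add 1:  00101001100
Magnitude: 00101001100 = 256 + 64 + 8 + 4 = 332
Value: -332



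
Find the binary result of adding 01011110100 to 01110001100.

Add column by column from the right: bit + bit + carry-in; write the sum mod 2, carry 1 when the sum is 2 or 3.
carry:  11111111000
        01011110100
+       01110001100
-------------------
       011010000000
(the carry out of the leftmost column, 0, becomes the leading bit)
Decimal check:
  01011110100 = 512 + 128 + 64 + 32 + 16 + 4 = 756
  01110001100 = 512 + 256 + 128 + 8 + 4 = 908
  756 + 908 = 1664, and 011010000000 = 1024 + 512 + 128 = 1664 ✓



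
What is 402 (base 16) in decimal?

Expand by place value (powers of 16):
402 = 4 × 16^2 + 0 × 16^1 + 2 × 16^0
= 4 × 256 + 0 × 16 + 2 × 1
= 1024 + 0 + 2
= 1026



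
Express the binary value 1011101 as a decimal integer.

Sum of powers of 2 for each 1-bit:
2^0 + 2^2 + 2^3 + 2^4 + 2^6
= 1 + 4 + 8 + 16 + 64
= 93



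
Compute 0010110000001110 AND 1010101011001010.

AND: 1 only when both bits are 1
  0010110000001110
& 1010101011001010
------------------
  0010100000001010
Decimal: 11278 & 43722 = 10250



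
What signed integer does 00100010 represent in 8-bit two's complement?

Binary: 00100010
Sign bit: 0 (non-negative)
Read directly as an unsigned value:
00100010 = 32 + 2 = 34
Value: 34



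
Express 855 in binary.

Using repeated division by 2:
855 ÷ 2 = 427 remainder 1
427 ÷ 2 = 213 remainder 1
213 ÷ 2 = 106 remainder 1
106 ÷ 2 = 53 remainder 0
53 ÷ 2 = 26 remainder 1
26 ÷ 2 = 13 remainder 0
13 ÷ 2 = 6 remainder 1
6 ÷ 2 = 3 remainder 0
3 ÷ 2 = 1 remainder 1
1 ÷ 2 = 0 remainder 1
Reading remainders bottom to top: 1101010111



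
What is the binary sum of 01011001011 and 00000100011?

Add column by column from the right: bit + bit + carry-in; write the sum mod 2, carry 1 when the sum is 2 or 3.
carry:  00000000110
        01011001011
+       00000100011
-------------------
       001011101110
(the carry out of the leftmost column, 0, becomes the leading bit)
Decimal check:
  01011001011 = 512 + 128 + 64 + 8 + 2 + 1 = 715
  00000100011 = 32 + 2 + 1 = 35
  715 + 35 = 750, and 001011101110 = 512 + 128 + 64 + 32 + 8 + 4 + 2 = 750 ✓



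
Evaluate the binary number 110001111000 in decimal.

Sum of powers of 2 for each 1-bit:
2^3 + 2^4 + 2^5 + 2^6 + 2^10 + 2^11
= 8 + 16 + 32 + 64 + 1024 + 2048
= 3192



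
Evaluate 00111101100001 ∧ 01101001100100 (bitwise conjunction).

AND: 1 only when both bits are 1
  00111101100001
& 01101001100100
----------------
  00101001100000
Decimal: 3937 & 6756 = 2656



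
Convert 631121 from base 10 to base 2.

Using repeated division by 2:
631121 ÷ 2 = 315560 remainder 1
315560 ÷ 2 = 157780 remainder 0
157780 ÷ 2 = 78890 remainder 0
78890 ÷ 2 = 39445 remainder 0
39445 ÷ 2 = 19722 remainder 1
19722 ÷ 2 = 9861 remainder 0
9861 ÷ 2 = 4930 remainder 1
4930 ÷ 2 = 2465 remainder 0
2465 ÷ 2 = 1232 remainder 1
1232 ÷ 2 = 616 remainder 0
616 ÷ 2 = 308 remainder 0
308 ÷ 2 = 154 remainder 0
154 ÷ 2 = 77 remainder 0
77 ÷ 2 = 38 remainder 1
38 ÷ 2 = 19 remainder 0
19 ÷ 2 = 9 remainder 1
9 ÷ 2 = 4 remainder 1
4 ÷ 2 = 2 remainder 0
2 ÷ 2 = 1 remainder 0
1 ÷ 2 = 0 remainder 1
Reading remainders bottom to top: 10011010000101010001



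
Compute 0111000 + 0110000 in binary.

Add column by column from the right: bit + bit + carry-in; write the sum mod 2, carry 1 when the sum is 2 or 3.
carry:  1100000
        0111000
+       0110000
---------------
       01101000
(the carry out of the leftmost column, 0, becomes the leading bit)
Decimal check:
  0111000 = 32 + 16 + 8 = 56
  0110000 = 32 + 16 = 48
  56 + 48 = 104, and 01101000 = 64 + 32 + 8 = 104 ✓



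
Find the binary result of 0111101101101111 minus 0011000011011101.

Method 1 - Direct subtraction (column by column from the right: bit − bit − borrow-in; if negative, add 2 and borrow 1 from the next column):
borrow: 0000000100100000
        0111101101101111
-       0011000011011101
------------------------
        0100101010010010

Method 2 - Add two's complement:
Two's complement of 0011000011011101: invert → 1100111100100010, add 1 → 1100111100100011
  0111101101101111
+ 1100111100100011
------------------
 10100101010010010  (end carry out of the top bit = 1)
Discarding the end carry: 0100101010010010
Decimal check:
  0111101101101111 = 16384 + 8192 + 4096 + 2048 + 512 + 256 + 64 + 32 + 8 + 4 + 2 + 1 = 31599
  0011000011011101 = 8192 + 4096 + 128 + 64 + 16 + 8 + 4 + 1 = 12509
  31599 - 12509 = 19090, and 0100101010010010 = 16384 + 2048 + 512 + 128 + 16 + 2 = 19090 ✓



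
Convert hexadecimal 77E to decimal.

Expand by place value (powers of 16):
Digit values: E = 14
77E = 7 × 16^2 + 7 × 16^1 + 14 × 16^0
= 7 × 256 + 7 × 16 + 14 × 1
= 1792 + 112 + 14
= 1918



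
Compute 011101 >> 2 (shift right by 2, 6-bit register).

Original: 011101 (decimal 29)
Shift right by 2 positions
Drop the 2 low bits; fill with zeros on the left
Result: 000111 (decimal 7)
Equivalent: 29 >> 2 = 29 ÷ 2^2 = 7



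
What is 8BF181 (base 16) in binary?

Convert each hex digit to 4 bits:
  8 = 1000
  B = 1011
  F = 1111
  1 = 0001
  8 = 1000
  1 = 0001
Concatenate: 100010111111000110000001



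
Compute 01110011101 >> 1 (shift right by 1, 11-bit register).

Original: 01110011101 (decimal 925)
Shift right by 1 position
Drop the 1 low bit; fill with zero on the left
Result: 00111001110 (decimal 462)
Equivalent: 925 >> 1 = 925 ÷ 2^1 = 462



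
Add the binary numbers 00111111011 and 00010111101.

Add column by column from the right: bit + bit + carry-in; write the sum mod 2, carry 1 when the sum is 2 or 3.
carry:  01111111110
        00111111011
+       00010111101
-------------------
       001010111000
(the carry out of the leftmost column, 0, becomes the leading bit)
Decimal check:
  00111111011 = 256 + 128 + 64 + 32 + 16 + 8 + 2 + 1 = 507
  00010111101 = 128 + 32 + 16 + 8 + 4 + 1 = 189
  507 + 189 = 696, and 001010111000 = 512 + 128 + 32 + 16 + 8 = 696 ✓



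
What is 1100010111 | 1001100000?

OR: 1 when either bit is 1
  1100010111
| 1001100000
------------
  1101110111
Decimal: 791 | 608 = 887



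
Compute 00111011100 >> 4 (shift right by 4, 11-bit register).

Original: 00111011100 (decimal 476)
Shift right by 4 positions
Drop the 4 low bits; fill with zeros on the left
Result: 00000011101 (decimal 29)
Equivalent: 476 >> 4 = 476 ÷ 2^4 = 29



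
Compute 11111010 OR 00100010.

OR: 1 when either bit is 1
  11111010
| 00100010
----------
  11111010
Decimal: 250 | 34 = 250



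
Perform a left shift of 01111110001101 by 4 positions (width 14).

Original: 01111110001101 (decimal 8077)
Shift left by 4 positions
Append 4 zeros on the right and drop the 4 high bits that overflow the 14-bit width
Result: 11100011010000 (decimal 14544)
Equivalent: 8077 << 4 = 8077 × 2^4 = 129232, truncated to 14 bits = 14544



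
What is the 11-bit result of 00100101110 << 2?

Original: 00100101110 (decimal 302)
Shift left by 2 positions
Append 2 zeros on the right
Result: 10010111000 (decimal 1208)
Equivalent: 302 << 2 = 302 × 2^2 = 1208



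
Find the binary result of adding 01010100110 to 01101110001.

Add column by column from the right: bit + bit + carry-in; write the sum mod 2, carry 1 when the sum is 2 or 3.
carry:  11111000000
        01010100110
+       01101110001
-------------------
       011000010111
(the carry out of the leftmost column, 0, becomes the leading bit)
Decimal check:
  01010100110 = 512 + 128 + 32 + 4 + 2 = 678
  01101110001 = 512 + 256 + 64 + 32 + 16 + 1 = 881
  678 + 881 = 1559, and 011000010111 = 1024 + 512 + 16 + 4 + 2 + 1 = 1559 ✓



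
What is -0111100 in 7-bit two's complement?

Original: 0111100
Step 1 - Invert all bits: 1000011
Step 2 - Add 1: 1000100
Verification: 0111100 + 1000100 = 10000000; discarding the end carry (carry out of the top bit) leaves the 7-bit value 0000000, as required for x + (-x)



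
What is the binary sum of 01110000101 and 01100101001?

Add column by column from the right: bit + bit + carry-in; write the sum mod 2, carry 1 when the sum is 2 or 3.
carry:  11000000010
        01110000101
+       01100101001
-------------------
       011010101110
(the carry out of the leftmost column, 0, becomes the leading bit)
Decimal check:
  01110000101 = 512 + 256 + 128 + 4 + 1 = 901
  01100101001 = 512 + 256 + 32 + 8 + 1 = 809
  901 + 809 = 1710, and 011010101110 = 1024 + 512 + 128 + 32 + 8 + 4 + 2 = 1710 ✓



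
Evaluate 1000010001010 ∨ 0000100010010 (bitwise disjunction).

OR: 1 when either bit is 1
  1000010001010
| 0000100010010
---------------
  1000110011010
Decimal: 4234 | 274 = 4506



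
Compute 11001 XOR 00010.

XOR: 1 when bits differ
  11001
^ 00010
-------
  11011
Decimal: 25 ^ 2 = 27



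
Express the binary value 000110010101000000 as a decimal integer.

Sum of powers of 2 for each 1-bit:
2^6 + 2^8 + 2^10 + 2^13 + 2^14
= 64 + 256 + 1024 + 8192 + 16384
= 25920



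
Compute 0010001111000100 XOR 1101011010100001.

XOR: 1 when bits differ
  0010001111000100
^ 1101011010100001
------------------
  1111010101100101
Decimal: 9156 ^ 54945 = 62821



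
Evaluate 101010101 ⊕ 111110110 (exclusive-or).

XOR: 1 when bits differ
  101010101
^ 111110110
-----------
  010100011
Decimal: 341 ^ 502 = 163



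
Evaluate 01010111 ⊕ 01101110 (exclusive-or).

XOR: 1 when bits differ
  01010111
^ 01101110
----------
  00111001
Decimal: 87 ^ 110 = 57



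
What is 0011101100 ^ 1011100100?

XOR: 1 when bits differ
  0011101100
^ 1011100100
------------
  1000001000
Decimal: 236 ^ 740 = 520



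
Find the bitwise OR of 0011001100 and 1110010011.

OR: 1 when either bit is 1
  0011001100
| 1110010011
------------
  1111011111
Decimal: 204 | 915 = 991



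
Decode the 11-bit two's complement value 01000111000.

Binary: 01000111000
Sign bit: 0 (non-negative)
Read directly as an unsigned value:
01000111000 = 512 + 32 + 16 + 8 = 568
Value: 568



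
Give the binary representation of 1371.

Using repeated division by 2:
1371 ÷ 2 = 685 remainder 1
685 ÷ 2 = 342 remainder 1
342 ÷ 2 = 171 remainder 0
171 ÷ 2 = 85 remainder 1
85 ÷ 2 = 42 remainder 1
42 ÷ 2 = 21 remainder 0
21 ÷ 2 = 10 remainder 1
10 ÷ 2 = 5 remainder 0
5 ÷ 2 = 2 remainder 1
2 ÷ 2 = 1 remainder 0
1 ÷ 2 = 0 remainder 1
Reading remainders bottom to top: 10101011011



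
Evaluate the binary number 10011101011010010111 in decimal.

Sum of powers of 2 for each 1-bit:
2^0 + 2^1 + 2^2 + 2^4 + 2^7 + 2^9 + 2^10 + 2^12 + 2^14 + 2^15 + 2^16 + 2^19
= 1 + 2 + 4 + 16 + 128 + 512 + 1024 + 4096 + 16384 + 32768 + 65536 + 524288
= 644759



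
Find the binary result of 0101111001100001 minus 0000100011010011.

Method 1 - Direct subtraction (column by column from the right: bit − bit − borrow-in; if negative, add 2 and borrow 1 from the next column):
borrow: 0000001100111100
        0101111001100001
-       0000100011010011
------------------------
        0101010110001110

Method 2 - Add two's complement:
Two's complement of 0000100011010011: invert → 1111011100101100, add 1 → 1111011100101101
  0101111001100001
+ 1111011100101101
------------------
 10101010110001110  (end carry out of the top bit = 1)
Discarding the end carry: 0101010110001110
Decimal check:
  0101111001100001 = 16384 + 4096 + 2048 + 1024 + 512 + 64 + 32 + 1 = 24161
  0000100011010011 = 2048 + 128 + 64 + 16 + 2 + 1 = 2259
  24161 - 2259 = 21902, and 0101010110001110 = 16384 + 4096 + 1024 + 256 + 128 + 8 + 4 + 2 = 21902 ✓



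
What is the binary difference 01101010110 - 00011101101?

Method 1 - Direct subtraction (column by column from the right: bit − bit − borrow-in; if negative, add 2 and borrow 1 from the next column):
borrow: 00111010010
        01101010110
-       00011101101
-------------------
        01001101001

Method 2 - Add two's complement:
Two's complement of 00011101101: invert → 11100010010, add 1 → 11100010011
  01101010110
+ 11100010011
-------------
 101001101001  (end carry out of the top bit = 1)
Discarding the end carry: 01001101001
Decimal check:
  01101010110 = 512 + 256 + 64 + 16 + 4 + 2 = 854
  00011101101 = 128 + 64 + 32 + 8 + 4 + 1 = 237
  854 - 237 = 617, and 01001101001 = 512 + 64 + 32 + 8 + 1 = 617 ✓



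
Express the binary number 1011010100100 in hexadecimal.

Group into 4-bit nibbles from right:
  0001 = 1
  0110 = 6
  1010 = A
  0100 = 4
Result: 16A4



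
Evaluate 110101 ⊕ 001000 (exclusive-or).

XOR: 1 when bits differ
  110101
^ 001000
--------
  111101
Decimal: 53 ^ 8 = 61



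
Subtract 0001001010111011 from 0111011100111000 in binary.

Method 1 - Direct subtraction (column by column from the right: bit − bit − borrow-in; if negative, add 2 and borrow 1 from the next column):
borrow: 0000000111111110
        0111011100111000
-       0001001010111011
------------------------
        0110010001111101

Method 2 - Add two's complement:
Two's complement of 0001001010111011: invert → 1110110101000100, add 1 → 1110110101000101
  0111011100111000
+ 1110110101000101
------------------
 10110010001111101  (end carry out of the top bit = 1)
Discarding the end carry: 0110010001111101
Decimal check:
  0111011100111000 = 16384 + 8192 + 4096 + 1024 + 512 + 256 + 32 + 16 + 8 = 30520
  0001001010111011 = 4096 + 512 + 128 + 32 + 16 + 8 + 2 + 1 = 4795
  30520 - 4795 = 25725, and 0110010001111101 = 16384 + 8192 + 1024 + 64 + 32 + 16 + 8 + 4 + 1 = 25725 ✓



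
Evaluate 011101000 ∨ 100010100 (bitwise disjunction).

OR: 1 when either bit is 1
  011101000
| 100010100
-----------
  111111100
Decimal: 232 | 276 = 508



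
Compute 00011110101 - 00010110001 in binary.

Method 1 - Direct subtraction (column by column from the right: bit − bit − borrow-in; if negative, add 2 and borrow 1 from the next column):
borrow: 00000000000
        00011110101
-       00010110001
-------------------
        00001000100

Method 2 - Add two's complement:
Two's complement of 00010110001: invert → 11101001110, add 1 → 11101001111
  00011110101
+ 11101001111
-------------
 100001000100  (end carry out of the top bit = 1)
Discarding the end carry: 00001000100
Decimal check:
  00011110101 = 128 + 64 + 32 + 16 + 4 + 1 = 245
  00010110001 = 128 + 32 + 16 + 1 = 177
  245 - 177 = 68, and 00001000100 = 64 + 4 = 68 ✓



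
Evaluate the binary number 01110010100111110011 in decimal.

Sum of powers of 2 for each 1-bit:
2^0 + 2^1 + 2^4 + 2^5 + 2^6 + 2^7 + 2^8 + 2^11 + 2^13 + 2^16 + 2^17 + 2^18
= 1 + 2 + 16 + 32 + 64 + 128 + 256 + 2048 + 8192 + 65536 + 131072 + 262144
= 469491

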